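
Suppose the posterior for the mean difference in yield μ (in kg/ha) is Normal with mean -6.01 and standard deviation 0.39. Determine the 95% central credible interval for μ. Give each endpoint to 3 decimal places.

The posterior is symmetric, so the 95% equal-tailed interval is μ = -6.01 ± z·0.39 with z = 1.960.
Half-width: 1.960 × 0.39 = 0.764.
-6.01 − 0.764 = -6.774; -6.01 + 0.764 = -5.246.

[-6.774, -5.246]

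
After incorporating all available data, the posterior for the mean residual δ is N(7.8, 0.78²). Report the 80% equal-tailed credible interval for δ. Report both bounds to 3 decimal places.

The posterior is symmetric, so the 80% equal-tailed interval is δ = 7.8 ± z·0.78 with z = 1.282.
Half-width: 1.282 × 0.78 = 1.000.
7.8 − 1.000 = 6.800; 7.8 + 1.000 = 8.800.

[6.800, 8.800]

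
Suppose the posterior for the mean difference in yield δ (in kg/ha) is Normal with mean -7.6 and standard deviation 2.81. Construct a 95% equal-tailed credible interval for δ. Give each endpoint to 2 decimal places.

The posterior is symmetric, so the 95% equal-tailed interval is δ = -7.6 ± z·2.81 with z = 1.960.
Half-width: 1.960 × 2.81 = 5.51.
-7.6 − 5.51 = -13.11; -7.6 + 5.51 = -2.09.

[-13.11, -2.09]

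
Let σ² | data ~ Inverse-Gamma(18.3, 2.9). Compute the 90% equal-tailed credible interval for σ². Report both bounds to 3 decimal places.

[0.112, 0.244]

Inverse-Gamma(18.3, 2.9) quantiles: F⁻¹(0.05) and F⁻¹(0.95).
Equivalently, 1/σ² ~ Gamma(18.3, rate = 2.9); invert its 0.95 and 0.05 quantiles.
Posterior mean ≈ 0.168, SD ≈ 0.042; a Normal approximation gives roughly [0.099, 0.236].
Exact: lower = 0.112; upper = 0.244.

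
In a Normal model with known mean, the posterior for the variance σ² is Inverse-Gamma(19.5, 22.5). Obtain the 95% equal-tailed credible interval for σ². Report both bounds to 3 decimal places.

[0.774, 1.902]

Inverse-Gamma(19.5, 22.5) quantiles: F⁻¹(0.025) and F⁻¹(0.975).
Equivalently, 1/σ² ~ Gamma(19.5, rate = 22.5); invert its 0.975 and 0.025 quantiles.
Posterior mean ≈ 1.216, SD ≈ 0.291; a Normal approximation gives roughly [0.646, 1.786].
Exact: lower = 0.774; upper = 1.902.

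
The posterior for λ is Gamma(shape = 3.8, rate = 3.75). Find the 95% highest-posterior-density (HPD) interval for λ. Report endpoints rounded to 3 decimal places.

The posterior is unimodal and skewed, so the HPD interval has equal density at both endpoints and is the shortest 95% interval.
Solving f(0.166) = f(2.039) with F(2.039) − F(0.166) = 0.95 gives [0.166, 2.039].
For comparison, the equal-tailed interval is [0.264, 2.257]; the HPD is narrower and shifted toward the mode.

[0.166, 2.039]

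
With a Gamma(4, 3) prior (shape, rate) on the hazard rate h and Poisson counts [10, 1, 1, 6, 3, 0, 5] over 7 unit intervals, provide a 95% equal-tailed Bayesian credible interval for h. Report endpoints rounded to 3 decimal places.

Posterior: Gamma(4+26, 3+7) = Gamma(30, 10) (shape, rate).
Equal-tailed 95% interval: Gamma(30, 10) quantiles at 0.025 and 0.975.
Posterior mean ≈ 3.000, SD ≈ 0.548; a Normal approximation gives roughly [1.926, 4.074].
Exact: lower = 2.024; upper = 4.165.

[2.024, 4.165]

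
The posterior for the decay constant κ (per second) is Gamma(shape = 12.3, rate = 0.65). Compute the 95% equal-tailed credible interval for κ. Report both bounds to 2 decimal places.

[9.87, 30.87]

Posterior: Gamma(shape 12.3, rate 0.65).
Equal-tailed 95% interval: Gamma(12.3, 0.65) quantiles at 0.025 and 0.975.
Posterior mean ≈ 18.92, SD ≈ 5.40; a Normal approximation gives roughly [8.35, 29.50].
Exact: lower = 9.87; upper = 30.87.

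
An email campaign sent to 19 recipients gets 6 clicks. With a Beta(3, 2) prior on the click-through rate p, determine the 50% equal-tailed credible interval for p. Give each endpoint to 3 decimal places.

[0.306, 0.440]

Posterior: Beta(3+6, 2+13) = Beta(9, 15).
Equal-tailed 50% interval: the 0.25 and 0.75 quantiles of Beta(9, 15).
Posterior mean ≈ 0.375, SD ≈ 0.097; a Normal approximation gives roughly [0.310, 0.440].
Exact: F⁻¹(0.25) = 0.306; F⁻¹(0.75) = 0.440.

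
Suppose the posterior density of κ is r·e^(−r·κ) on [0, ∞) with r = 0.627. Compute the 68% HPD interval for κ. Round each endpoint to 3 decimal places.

[0.000, 1.817]

The exponential density is strictly decreasing on [0, ∞), so the HPD interval is anchored at 0: [0, q] with P(κ ≤ q) = 0.68.
q = −ln(1 − 0.68) / 0.627 = 1.1394 / 0.627 = 1.817.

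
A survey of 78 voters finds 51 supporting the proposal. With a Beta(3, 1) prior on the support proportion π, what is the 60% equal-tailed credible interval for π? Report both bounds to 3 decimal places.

Posterior: Beta(3+51, 1+27) = Beta(54, 28).
Equal-tailed 60% interval: the 0.2 and 0.8 quantiles of Beta(54, 28).
Posterior mean ≈ 0.659, SD ≈ 0.052; a Normal approximation gives roughly [0.615, 0.702].
Exact: F⁻¹(0.2) = 0.615; F⁻¹(0.8) = 0.703.

[0.615, 0.703]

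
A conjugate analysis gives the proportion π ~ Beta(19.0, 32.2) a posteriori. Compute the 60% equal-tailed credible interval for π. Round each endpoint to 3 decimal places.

[0.314, 0.427]

Posterior: Beta(19.0, 32.2).
Equal-tailed 60% interval: the 0.2 and 0.8 quantiles of Beta(19.0, 32.2).
Posterior mean ≈ 0.371, SD ≈ 0.067; a Normal approximation gives roughly [0.315, 0.427].
Exact: F⁻¹(0.2) = 0.314; F⁻¹(0.8) = 0.427.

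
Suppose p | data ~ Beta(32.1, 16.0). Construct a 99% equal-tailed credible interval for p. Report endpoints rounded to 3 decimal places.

Posterior: Beta(32.1, 16.0).
Equal-tailed 99% interval: the 0.005 and 0.995 quantiles of Beta(32.1, 16.0).
Posterior mean ≈ 0.667, SD ≈ 0.067; a Normal approximation gives roughly [0.494, 0.841].
Exact: F⁻¹(0.005) = 0.485; F⁻¹(0.995) = 0.824.

[0.485, 0.824]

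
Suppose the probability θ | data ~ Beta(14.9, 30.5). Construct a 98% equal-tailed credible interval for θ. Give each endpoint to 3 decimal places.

Posterior: Beta(14.9, 30.5).
Equal-tailed 98% interval: the 0.01 and 0.99 quantiles of Beta(14.9, 30.5).
Posterior mean ≈ 0.328, SD ≈ 0.069; a Normal approximation gives roughly [0.168, 0.489].
Exact: F⁻¹(0.01) = 0.181; F⁻¹(0.99) = 0.497.

[0.181, 0.497]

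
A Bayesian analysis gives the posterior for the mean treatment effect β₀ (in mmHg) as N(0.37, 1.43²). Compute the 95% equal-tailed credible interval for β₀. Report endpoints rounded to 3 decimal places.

[-2.433, 3.173]

The posterior is symmetric, so the 95% equal-tailed interval is β₀ = 0.37 ± z·1.43 with z = 1.960.
Half-width: 1.960 × 1.43 = 2.803.
0.37 − 2.803 = -2.433; 0.37 + 2.803 = 3.173.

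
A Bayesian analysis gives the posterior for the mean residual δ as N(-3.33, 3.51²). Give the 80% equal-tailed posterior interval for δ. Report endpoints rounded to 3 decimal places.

The posterior is symmetric, so the 80% equal-tailed interval is δ = -3.33 ± z·3.51 with z = 1.282.
Half-width: 1.282 × 3.51 = 4.498.
-3.33 − 4.498 = -7.828; -3.33 + 4.498 = 1.168.

[-7.828, 1.168]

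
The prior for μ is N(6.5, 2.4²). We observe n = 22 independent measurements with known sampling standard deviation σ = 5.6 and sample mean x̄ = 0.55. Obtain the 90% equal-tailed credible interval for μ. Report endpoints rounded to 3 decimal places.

Posterior precision = 1/2.4² + 22/5.6² = 0.1736 + 0.7015 = 0.8751, so posterior SD = 1.0690.
Posterior mean = (6.5/2.4² + 22·0.55/5.6²) / 0.8751 = 1.7304.
Interval: 1.7304 ± 1.645 × 1.0690 → [-0.028, 3.489].

[-0.028, 3.489]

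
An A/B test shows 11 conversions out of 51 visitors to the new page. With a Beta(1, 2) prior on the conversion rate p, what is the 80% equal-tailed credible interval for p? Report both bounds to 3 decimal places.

[0.153, 0.296]

Posterior: Beta(1+11, 2+40) = Beta(12, 42).
Equal-tailed 80% interval: the 0.1 and 0.9 quantiles of Beta(12, 42).
Posterior mean ≈ 0.222, SD ≈ 0.056; a Normal approximation gives roughly [0.150, 0.294].
Exact: F⁻¹(0.1) = 0.153; F⁻¹(0.9) = 0.296.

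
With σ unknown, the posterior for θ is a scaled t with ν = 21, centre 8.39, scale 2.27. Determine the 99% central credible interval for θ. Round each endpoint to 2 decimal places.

[1.96, 14.82]

The t_21 distribution is symmetric; the 99% interval is 8.39 ± t·2.27 with t_{0.995,21} = 2.831.
Half-width: 2.831 × 2.27 = 6.43.
8.39 − 6.43 = 1.96; 8.39 + 6.43 = 14.82.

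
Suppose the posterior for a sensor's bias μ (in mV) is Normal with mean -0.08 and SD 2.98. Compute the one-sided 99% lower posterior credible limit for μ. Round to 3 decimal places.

-7.013

Need L with P(μ ≥ L) = 0.99: L = -0.08 − z_{0.01}·2.98.
z = 2.326; L = -0.08 − 2.326 × 2.98 = -7.013.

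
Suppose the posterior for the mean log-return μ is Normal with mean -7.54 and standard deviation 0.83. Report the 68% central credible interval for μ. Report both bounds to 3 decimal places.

[-8.365, -6.715]

The posterior is symmetric, so the 68% equal-tailed interval is μ = -7.54 ± z·0.83 with z = 0.994.
Half-width: 0.994 × 0.83 = 0.825.
-7.54 − 0.825 = -8.365; -7.54 + 0.825 = -6.715.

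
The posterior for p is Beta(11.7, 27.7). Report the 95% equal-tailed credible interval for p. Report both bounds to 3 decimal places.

[0.167, 0.447]

Posterior: Beta(11.7, 27.7).
Equal-tailed 95% interval: the 0.025 and 0.975 quantiles of Beta(11.7, 27.7).
Posterior mean ≈ 0.297, SD ≈ 0.072; a Normal approximation gives roughly [0.156, 0.438].
Exact: F⁻¹(0.025) = 0.167; F⁻¹(0.975) = 0.447.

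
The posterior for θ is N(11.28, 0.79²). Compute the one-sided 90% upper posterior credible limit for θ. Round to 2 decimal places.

12.29

Need U with P(θ ≤ U) = 0.90: U = 11.28 + z_{0.1}·0.79.
z = 1.282; U = 11.28 + 1.282 × 0.79 = 12.29.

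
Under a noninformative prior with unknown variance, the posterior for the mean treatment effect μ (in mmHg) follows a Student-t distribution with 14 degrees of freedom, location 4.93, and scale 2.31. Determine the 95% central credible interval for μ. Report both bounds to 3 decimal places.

[-0.024, 9.884]

The t_14 distribution is symmetric; the 95% interval is 4.93 ± t·2.31 with t_{0.975,14} = 2.145.
Half-width: 2.145 × 2.31 = 4.954.
4.93 − 4.954 = -0.024; 4.93 + 4.954 = 9.884.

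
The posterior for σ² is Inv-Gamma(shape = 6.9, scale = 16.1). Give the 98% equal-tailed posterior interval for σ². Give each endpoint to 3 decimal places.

Inverse-Gamma(6.9, 16.1) quantiles: F⁻¹(0.01) and F⁻¹(0.99).
Equivalently, 1/σ² ~ Gamma(6.9, rate = 16.1); invert its 0.99 and 0.01 quantiles.
Posterior mean ≈ 2.729, SD ≈ 1.233; a Normal approximation gives roughly [-0.139, 5.597].
Exact: lower = 1.116; upper = 7.079.

[1.116, 7.079]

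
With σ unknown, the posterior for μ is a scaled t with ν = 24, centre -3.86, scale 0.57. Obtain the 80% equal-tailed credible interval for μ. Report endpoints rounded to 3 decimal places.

[-4.611, -3.109]

The t_24 distribution is symmetric; the 80% interval is -3.86 ± t·0.57 with t_{0.9,24} = 1.318.
Half-width: 1.318 × 0.57 = 0.751.
-3.86 − 0.751 = -4.611; -3.86 + 0.751 = -3.109.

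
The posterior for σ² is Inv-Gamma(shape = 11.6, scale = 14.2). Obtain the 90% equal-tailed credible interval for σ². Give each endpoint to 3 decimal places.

[0.802, 2.145]

Inverse-Gamma(11.6, 14.2) quantiles: F⁻¹(0.05) and F⁻¹(0.95).
Equivalently, 1/σ² ~ Gamma(11.6, rate = 14.2); invert its 0.95 and 0.05 quantiles.
Posterior mean ≈ 1.340, SD ≈ 0.432; a Normal approximation gives roughly [0.628, 2.051].
Exact: lower = 0.802; upper = 2.145.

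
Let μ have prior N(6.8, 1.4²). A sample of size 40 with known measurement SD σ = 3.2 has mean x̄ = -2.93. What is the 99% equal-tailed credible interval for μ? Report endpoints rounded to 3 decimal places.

Posterior precision = 1/1.4² + 40/3.2² = 0.5102 + 3.9062 = 4.4165, so posterior SD = 0.4758.
Posterior mean = (6.8/1.4² + 40·-2.93/3.2²) / 4.4165 = -1.8060.
Interval: -1.8060 ± 2.576 × 0.4758 → [-3.032, -0.580].

[-3.032, -0.580]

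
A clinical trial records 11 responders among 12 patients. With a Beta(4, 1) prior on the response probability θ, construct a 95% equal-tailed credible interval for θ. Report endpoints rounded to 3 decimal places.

[0.698, 0.984]

Posterior: Beta(4+11, 1+1) = Beta(15, 2).
Equal-tailed 95% interval: the 0.025 and 0.975 quantiles of Beta(15, 2).
Posterior mean ≈ 0.882, SD ≈ 0.076; a Normal approximation gives roughly [0.734, 1.031].
Exact: F⁻¹(0.025) = 0.698; F⁻¹(0.975) = 0.984.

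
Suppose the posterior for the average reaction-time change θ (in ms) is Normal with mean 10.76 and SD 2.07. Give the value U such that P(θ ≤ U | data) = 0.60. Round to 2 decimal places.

11.28

Need U with P(θ ≤ U) = 0.60: U = 10.76 + z_{0.4}·2.07.
z = 0.253; U = 10.76 + 0.253 × 2.07 = 11.28.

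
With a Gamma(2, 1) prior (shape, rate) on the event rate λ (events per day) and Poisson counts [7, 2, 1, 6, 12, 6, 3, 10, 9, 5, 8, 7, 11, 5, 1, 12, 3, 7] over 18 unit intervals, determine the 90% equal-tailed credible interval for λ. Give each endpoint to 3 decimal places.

Posterior: Gamma(2+115, 1+18) = Gamma(117, 19) (shape, rate).
Equal-tailed 90% interval: Gamma(117, 19) quantiles at 0.05 and 0.95.
Posterior mean ≈ 6.158, SD ≈ 0.569; a Normal approximation gives roughly [5.221, 7.094].
Exact: lower = 5.252; upper = 7.123.

[5.252, 7.123]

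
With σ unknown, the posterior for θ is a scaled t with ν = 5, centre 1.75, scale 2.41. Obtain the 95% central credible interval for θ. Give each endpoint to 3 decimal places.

The t_5 distribution is symmetric; the 95% interval is 1.75 ± t·2.41 with t_{0.975,5} = 2.571.
Half-width: 2.571 × 2.41 = 6.195.
1.75 − 6.195 = -4.445; 1.75 + 6.195 = 7.945.

[-4.445, 7.945]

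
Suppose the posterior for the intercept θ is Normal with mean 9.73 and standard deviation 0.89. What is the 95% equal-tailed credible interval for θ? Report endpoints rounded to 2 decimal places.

The posterior is symmetric, so the 95% equal-tailed interval is θ = 9.73 ± z·0.89 with z = 1.960.
Half-width: 1.960 × 0.89 = 1.74.
9.73 − 1.74 = 7.99; 9.73 + 1.74 = 11.47.

[7.99, 11.47]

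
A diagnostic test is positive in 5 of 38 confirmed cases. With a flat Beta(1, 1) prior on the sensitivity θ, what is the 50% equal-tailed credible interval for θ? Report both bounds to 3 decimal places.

Posterior: Beta(1+5, 1+33) = Beta(6, 34).
Equal-tailed 50% interval: the 0.25 and 0.75 quantiles of Beta(6, 34).
Posterior mean ≈ 0.150, SD ≈ 0.056; a Normal approximation gives roughly [0.112, 0.188].
Exact: F⁻¹(0.25) = 0.109; F⁻¹(0.75) = 0.184.

[0.109, 0.184]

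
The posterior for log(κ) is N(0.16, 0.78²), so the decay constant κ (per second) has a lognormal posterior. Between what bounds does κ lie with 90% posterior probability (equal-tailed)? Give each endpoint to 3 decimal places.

[0.325, 4.233]

On the log scale the 90% interval is 0.16 ± 1.645 × 0.78 = [-1.1230, 1.4430].
Exponentiate: [e^-1.1230, e^1.4430] = [0.325, 4.233].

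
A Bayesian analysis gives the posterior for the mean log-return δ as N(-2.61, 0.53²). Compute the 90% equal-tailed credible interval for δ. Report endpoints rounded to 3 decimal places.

[-3.482, -1.738]

The posterior is symmetric, so the 90% equal-tailed interval is δ = -2.61 ± z·0.53 with z = 1.645.
Half-width: 1.645 × 0.53 = 0.872.
-2.61 − 0.872 = -3.482; -2.61 + 0.872 = -1.738.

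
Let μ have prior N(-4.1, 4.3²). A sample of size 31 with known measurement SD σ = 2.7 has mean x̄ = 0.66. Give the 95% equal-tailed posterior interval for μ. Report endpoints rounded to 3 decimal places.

Posterior precision = 1/4.3² + 31/2.7² = 0.0541 + 4.2524 = 4.3065, so posterior SD = 0.4819.
Posterior mean = (-4.1/4.3² + 31·0.66/2.7²) / 4.3065 = 0.6002.
Interval: 0.6002 ± 1.960 × 0.4819 → [-0.344, 1.545].

[-0.344, 1.545]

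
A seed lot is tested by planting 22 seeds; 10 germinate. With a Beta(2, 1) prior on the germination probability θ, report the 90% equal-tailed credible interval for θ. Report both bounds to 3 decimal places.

[0.319, 0.642]

Posterior: Beta(2+10, 1+12) = Beta(12, 13).
Equal-tailed 90% interval: the 0.05 and 0.95 quantiles of Beta(12, 13).
Posterior mean ≈ 0.480, SD ≈ 0.098; a Normal approximation gives roughly [0.319, 0.641].
Exact: F⁻¹(0.05) = 0.319; F⁻¹(0.95) = 0.642.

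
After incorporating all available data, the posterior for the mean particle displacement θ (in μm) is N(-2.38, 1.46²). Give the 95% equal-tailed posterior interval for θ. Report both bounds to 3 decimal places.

The posterior is symmetric, so the 95% equal-tailed interval is θ = -2.38 ± z·1.46 with z = 1.960.
Half-width: 1.960 × 1.46 = 2.862.
-2.38 − 2.862 = -5.242; -2.38 + 2.862 = 0.482.

[-5.242, 0.482]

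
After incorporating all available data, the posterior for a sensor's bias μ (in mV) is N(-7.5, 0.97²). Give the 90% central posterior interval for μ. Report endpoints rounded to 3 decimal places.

The posterior is symmetric, so the 90% equal-tailed interval is μ = -7.5 ± z·0.97 with z = 1.645.
Half-width: 1.645 × 0.97 = 1.596.
-7.5 − 1.596 = -9.096; -7.5 + 1.596 = -5.904.

[-9.096, -5.904]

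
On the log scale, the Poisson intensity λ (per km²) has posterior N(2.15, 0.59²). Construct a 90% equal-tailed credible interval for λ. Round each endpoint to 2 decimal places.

On the log scale the 90% interval is 2.15 ± 1.645 × 0.59 = [1.1795, 3.1205].
Exponentiate: [e^1.1795, e^3.1205] = [3.25, 22.66].

[3.25, 22.66]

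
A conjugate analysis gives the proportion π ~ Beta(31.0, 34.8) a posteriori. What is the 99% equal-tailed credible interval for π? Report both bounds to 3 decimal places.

[0.318, 0.628]

Posterior: Beta(31.0, 34.8).
Equal-tailed 99% interval: the 0.005 and 0.995 quantiles of Beta(31.0, 34.8).
Posterior mean ≈ 0.471, SD ≈ 0.061; a Normal approximation gives roughly [0.314, 0.628].
Exact: F⁻¹(0.005) = 0.318; F⁻¹(0.995) = 0.628.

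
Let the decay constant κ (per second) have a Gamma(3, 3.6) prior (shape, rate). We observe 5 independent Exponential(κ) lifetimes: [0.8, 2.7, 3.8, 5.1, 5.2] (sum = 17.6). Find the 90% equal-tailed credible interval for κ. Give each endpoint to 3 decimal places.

[0.188, 0.620]

Posterior: Gamma(3+5, 3.6+17.6) = Gamma(8, 21.2) (shape, rate).
Equal-tailed 90% interval: Gamma(8, 21.2) quantiles at 0.05 and 0.95.
Posterior mean ≈ 0.377, SD ≈ 0.133; a Normal approximation gives roughly [0.158, 0.597].
Exact: lower = 0.188; upper = 0.620.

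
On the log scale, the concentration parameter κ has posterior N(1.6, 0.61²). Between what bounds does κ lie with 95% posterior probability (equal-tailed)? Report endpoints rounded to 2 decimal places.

On the log scale the 95% interval is 1.6 ± 1.960 × 0.61 = [0.4044, 2.7956].
Exponentiate: [e^0.4044, e^2.7956] = [1.50, 16.37].

[1.50, 16.37]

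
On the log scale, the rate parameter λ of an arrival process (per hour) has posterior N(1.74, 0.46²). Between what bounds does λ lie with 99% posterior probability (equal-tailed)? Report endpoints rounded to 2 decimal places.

[1.74, 18.63]

On the log scale the 99% interval is 1.74 ± 2.576 × 0.46 = [0.5551, 2.9249].
Exponentiate: [e^0.5551, e^2.9249] = [1.74, 18.63].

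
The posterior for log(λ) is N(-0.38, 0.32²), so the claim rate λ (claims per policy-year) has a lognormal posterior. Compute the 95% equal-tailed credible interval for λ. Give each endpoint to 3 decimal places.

On the log scale the 95% interval is -0.38 ± 1.960 × 0.32 = [-1.0072, 0.2472].
Exponentiate: [e^-1.0072, e^0.2472] = [0.365, 1.280].

[0.365, 1.280]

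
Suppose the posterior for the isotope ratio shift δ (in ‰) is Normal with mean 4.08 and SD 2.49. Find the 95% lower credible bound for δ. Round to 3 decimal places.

Need L with P(δ ≥ L) = 0.95: L = 4.08 − z_{0.05}·2.49.
z = 1.645; L = 4.08 − 1.645 × 2.49 = -0.016.

-0.016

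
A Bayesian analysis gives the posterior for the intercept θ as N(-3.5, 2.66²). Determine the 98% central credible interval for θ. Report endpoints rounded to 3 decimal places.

The posterior is symmetric, so the 98% equal-tailed interval is θ = -3.5 ± z·2.66 with z = 2.326.
Half-width: 2.326 × 2.66 = 6.188.
-3.5 − 6.188 = -9.688; -3.5 + 6.188 = 2.688.

[-9.688, 2.688]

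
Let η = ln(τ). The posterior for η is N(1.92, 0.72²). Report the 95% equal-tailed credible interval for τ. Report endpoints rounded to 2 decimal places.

[1.66, 27.97]

On the log scale the 95% interval is 1.92 ± 1.960 × 0.72 = [0.5088, 3.3312].
Exponentiate: [e^0.5088, e^3.3312] = [1.66, 27.97].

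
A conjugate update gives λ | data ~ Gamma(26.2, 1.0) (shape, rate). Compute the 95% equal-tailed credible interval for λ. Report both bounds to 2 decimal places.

Posterior: Gamma(shape 26.2, rate 1.0).
Equal-tailed 95% interval: Gamma(26.2, 1.0) quantiles at 0.025 and 0.975.
Posterior mean ≈ 26.20, SD ≈ 5.12; a Normal approximation gives roughly [16.17, 36.23].
Exact: lower = 17.15; upper = 37.14.

[17.15, 37.14]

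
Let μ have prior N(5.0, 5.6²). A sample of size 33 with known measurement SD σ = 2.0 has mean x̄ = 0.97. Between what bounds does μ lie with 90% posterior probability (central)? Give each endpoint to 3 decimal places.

Posterior precision = 1/5.6² + 33/2.0² = 0.0319 + 8.2500 = 8.2819, so posterior SD = 0.3475.
Posterior mean = (5.0/5.6² + 33·0.97/2.0²) / 8.2819 = 0.9855.
Interval: 0.9855 ± 1.645 × 0.3475 → [0.414, 1.557].

[0.414, 1.557]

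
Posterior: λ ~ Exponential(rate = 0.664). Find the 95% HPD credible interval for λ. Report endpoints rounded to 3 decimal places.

[0.000, 4.512]

The exponential density is strictly decreasing on [0, ∞), so the HPD interval is anchored at 0: [0, q] with P(λ ≤ q) = 0.95.
q = −ln(1 − 0.95) / 0.664 = 2.9957 / 0.664 = 4.512.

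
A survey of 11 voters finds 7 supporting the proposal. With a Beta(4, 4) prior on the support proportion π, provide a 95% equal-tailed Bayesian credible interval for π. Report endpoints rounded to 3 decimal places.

Posterior: Beta(4+7, 4+4) = Beta(11, 8).
Equal-tailed 95% interval: the 0.025 and 0.975 quantiles of Beta(11, 8).
Posterior mean ≈ 0.579, SD ≈ 0.110; a Normal approximation gives roughly [0.363, 0.795].
Exact: F⁻¹(0.025) = 0.357; F⁻¹(0.975) = 0.785.

[0.357, 0.785]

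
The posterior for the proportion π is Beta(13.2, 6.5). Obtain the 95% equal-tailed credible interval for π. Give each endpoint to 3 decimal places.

Posterior: Beta(13.2, 6.5).
Equal-tailed 95% interval: the 0.025 and 0.975 quantiles of Beta(13.2, 6.5).
Posterior mean ≈ 0.670, SD ≈ 0.103; a Normal approximation gives roughly [0.467, 0.873].
Exact: F⁻¹(0.025) = 0.454; F⁻¹(0.975) = 0.853.

[0.454, 0.853]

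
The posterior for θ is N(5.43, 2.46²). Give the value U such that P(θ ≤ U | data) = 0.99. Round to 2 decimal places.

11.15

Need U with P(θ ≤ U) = 0.99: U = 5.43 + z_{0.01}·2.46.
z = 2.326; U = 5.43 + 2.326 × 2.46 = 11.15.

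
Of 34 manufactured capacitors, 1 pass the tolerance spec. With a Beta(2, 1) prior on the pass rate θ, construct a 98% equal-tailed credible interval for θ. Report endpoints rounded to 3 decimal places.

[0.012, 0.214]

Posterior: Beta(2+1, 1+33) = Beta(3, 34).
Equal-tailed 98% interval: the 0.01 and 0.99 quantiles of Beta(3, 34).
Posterior mean ≈ 0.081, SD ≈ 0.044; a Normal approximation gives roughly [-0.022, 0.184].
Exact: F⁻¹(0.01) = 0.012; F⁻¹(0.99) = 0.214.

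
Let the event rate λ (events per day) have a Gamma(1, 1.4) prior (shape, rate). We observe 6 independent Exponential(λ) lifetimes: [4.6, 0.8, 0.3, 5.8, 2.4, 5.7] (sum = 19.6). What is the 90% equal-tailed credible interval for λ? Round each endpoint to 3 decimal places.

[0.156, 0.564]

Posterior: Gamma(1+6, 1.4+19.6) = Gamma(7, 21.0) (shape, rate).
Equal-tailed 90% interval: Gamma(7, 21.0) quantiles at 0.05 and 0.95.
Posterior mean ≈ 0.333, SD ≈ 0.126; a Normal approximation gives roughly [0.126, 0.541].
Exact: lower = 0.156; upper = 0.564.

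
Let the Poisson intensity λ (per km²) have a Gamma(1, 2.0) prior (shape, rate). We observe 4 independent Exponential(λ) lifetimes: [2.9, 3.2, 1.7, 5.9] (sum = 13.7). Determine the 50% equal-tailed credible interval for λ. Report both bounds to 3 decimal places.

Posterior: Gamma(1+4, 2.0+13.7) = Gamma(5, 15.7) (shape, rate).
Equal-tailed 50% interval: Gamma(5, 15.7) quantiles at 0.25 and 0.75.
Posterior mean ≈ 0.318, SD ≈ 0.142; a Normal approximation gives roughly [0.222, 0.415].
Exact: lower = 0.215; upper = 0.400.

[0.215, 0.400]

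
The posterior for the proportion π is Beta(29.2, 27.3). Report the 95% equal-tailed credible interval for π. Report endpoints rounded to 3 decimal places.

Posterior: Beta(29.2, 27.3).
Equal-tailed 95% interval: the 0.025 and 0.975 quantiles of Beta(29.2, 27.3).
Posterior mean ≈ 0.517, SD ≈ 0.066; a Normal approximation gives roughly [0.388, 0.646].
Exact: F⁻¹(0.025) = 0.388; F⁻¹(0.975) = 0.645.

[0.388, 0.645]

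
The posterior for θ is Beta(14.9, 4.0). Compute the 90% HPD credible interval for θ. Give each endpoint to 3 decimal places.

The posterior is unimodal and skewed, so the HPD interval has equal density at both endpoints and is the shortest 90% interval.
Solving f(0.647) = f(0.936) with F(0.936) − F(0.647) = 0.90 gives [0.647, 0.936].
For comparison, the equal-tailed interval is [0.622, 0.920]; the HPD is narrower and shifted toward the mode.

[0.647, 0.936]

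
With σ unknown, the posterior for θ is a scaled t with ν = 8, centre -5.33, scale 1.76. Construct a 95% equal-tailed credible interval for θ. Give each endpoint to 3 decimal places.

The t_8 distribution is symmetric; the 95% interval is -5.33 ± t·1.76 with t_{0.975,8} = 2.306.
Half-width: 2.306 × 1.76 = 4.059.
-5.33 − 4.059 = -9.389; -5.33 + 4.059 = -1.271.

[-9.389, -1.271]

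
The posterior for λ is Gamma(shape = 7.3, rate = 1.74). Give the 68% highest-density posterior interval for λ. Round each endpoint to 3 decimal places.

The posterior is unimodal and skewed, so the HPD interval has equal density at both endpoints and is the shortest 68% interval.
Solving f(2.355) = f(5.275) with F(5.275) − F(2.355) = 0.68 gives [2.355, 5.275].
For comparison, the equal-tailed interval is [2.685, 5.703]; the HPD is narrower and shifted toward the mode.

[2.355, 5.275]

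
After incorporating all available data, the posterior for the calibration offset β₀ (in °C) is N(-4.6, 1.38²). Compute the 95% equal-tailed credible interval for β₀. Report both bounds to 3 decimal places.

The posterior is symmetric, so the 95% equal-tailed interval is β₀ = -4.6 ± z·1.38 with z = 1.960.
Half-width: 1.960 × 1.38 = 2.705.
-4.6 − 2.705 = -7.305; -4.6 + 2.705 = -1.895.

[-7.305, -1.895]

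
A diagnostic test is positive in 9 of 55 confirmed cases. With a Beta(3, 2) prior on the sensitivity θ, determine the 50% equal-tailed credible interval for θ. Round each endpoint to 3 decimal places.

[0.164, 0.233]

Posterior: Beta(3+9, 2+46) = Beta(12, 48).
Equal-tailed 50% interval: the 0.25 and 0.75 quantiles of Beta(12, 48).
Posterior mean ≈ 0.200, SD ≈ 0.051; a Normal approximation gives roughly [0.165, 0.235].
Exact: F⁻¹(0.25) = 0.164; F⁻¹(0.75) = 0.233.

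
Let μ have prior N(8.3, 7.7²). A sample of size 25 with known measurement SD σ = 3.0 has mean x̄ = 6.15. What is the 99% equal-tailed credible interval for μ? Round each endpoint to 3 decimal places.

Posterior precision = 1/7.7² + 25/3.0² = 0.0169 + 2.7778 = 2.7946, so posterior SD = 0.5982.
Posterior mean = (8.3/7.7² + 25·6.15/3.0²) / 2.7946 = 6.1630.
Interval: 6.1630 ± 2.576 × 0.5982 → [4.622, 7.704].

[4.622, 7.704]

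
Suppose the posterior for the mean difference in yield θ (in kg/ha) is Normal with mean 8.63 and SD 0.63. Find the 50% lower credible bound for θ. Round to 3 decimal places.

Need L with P(θ ≥ L) = 0.50: L = 8.63 − z_{0.5}·0.63.
z = 0.000; L = 8.63 − 0.000 × 0.63 = 8.630.

8.630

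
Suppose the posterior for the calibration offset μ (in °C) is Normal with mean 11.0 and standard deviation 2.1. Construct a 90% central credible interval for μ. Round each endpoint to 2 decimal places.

[7.55, 14.45]

The posterior is symmetric, so the 90% equal-tailed interval is μ = 11.0 ± z·2.1 with z = 1.645.
Half-width: 1.645 × 2.1 = 3.45.
11.0 − 3.45 = 7.55; 11.0 + 3.45 = 14.45.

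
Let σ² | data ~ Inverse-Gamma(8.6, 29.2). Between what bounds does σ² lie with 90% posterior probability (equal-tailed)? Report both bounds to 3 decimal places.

Inverse-Gamma(8.6, 29.2) quantiles: F⁻¹(0.05) and F⁻¹(0.95).
Equivalently, 1/σ² ~ Gamma(8.6, rate = 29.2); invert its 0.95 and 0.05 quantiles.
Posterior mean ≈ 3.842, SD ≈ 1.496; a Normal approximation gives roughly [1.382, 6.302].
Exact: lower = 2.097; upper = 6.625.

[2.097, 6.625]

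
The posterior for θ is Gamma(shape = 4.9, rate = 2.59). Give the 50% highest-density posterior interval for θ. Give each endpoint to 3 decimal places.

The posterior is unimodal and skewed, so the HPD interval has equal density at both endpoints and is the shortest 50% interval.
Solving f(1.040) = f(2.094) with F(2.094) − F(1.040) = 0.50 gives [1.040, 2.094].
For comparison, the equal-tailed interval is [1.268, 2.378]; the HPD is narrower and shifted toward the mode.

[1.040, 2.094]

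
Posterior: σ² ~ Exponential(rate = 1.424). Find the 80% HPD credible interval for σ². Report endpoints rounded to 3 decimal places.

The exponential density is strictly decreasing on [0, ∞), so the HPD interval is anchored at 0: [0, q] with P(σ² ≤ q) = 0.80.
q = −ln(1 − 0.80) / 1.424 = 1.6094 / 1.424 = 1.130.

[0.000, 1.130]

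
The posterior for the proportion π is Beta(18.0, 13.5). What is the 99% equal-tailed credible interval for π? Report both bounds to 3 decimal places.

Posterior: Beta(18.0, 13.5).
Equal-tailed 99% interval: the 0.005 and 0.995 quantiles of Beta(18.0, 13.5).
Posterior mean ≈ 0.571, SD ≈ 0.087; a Normal approximation gives roughly [0.348, 0.795].
Exact: F⁻¹(0.005) = 0.346; F⁻¹(0.995) = 0.780.

[0.346, 0.780]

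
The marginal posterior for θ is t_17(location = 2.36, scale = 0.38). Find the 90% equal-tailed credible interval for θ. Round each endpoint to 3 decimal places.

The t_17 distribution is symmetric; the 90% interval is 2.36 ± t·0.38 with t_{0.95,17} = 1.740.
Half-width: 1.740 × 0.38 = 0.661.
2.36 − 0.661 = 1.699; 2.36 + 0.661 = 3.021.

[1.699, 3.021]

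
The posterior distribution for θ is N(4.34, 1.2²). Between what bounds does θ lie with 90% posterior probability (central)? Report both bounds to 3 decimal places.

[2.366, 6.314]

The posterior is symmetric, so the 90% equal-tailed interval is θ = 4.34 ± z·1.2 with z = 1.645.
Half-width: 1.645 × 1.2 = 1.974.
4.34 − 1.974 = 2.366; 4.34 + 1.974 = 6.314.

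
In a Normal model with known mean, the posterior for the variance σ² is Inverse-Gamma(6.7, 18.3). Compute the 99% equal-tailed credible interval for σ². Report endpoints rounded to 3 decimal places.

[1.203, 9.716]

Inverse-Gamma(6.7, 18.3) quantiles: F⁻¹(0.005) and F⁻¹(0.995).
Equivalently, 1/σ² ~ Gamma(6.7, rate = 18.3); invert its 0.995 and 0.005 quantiles.
Posterior mean ≈ 3.211, SD ≈ 1.481; a Normal approximation gives roughly [-0.604, 7.025].
Exact: lower = 1.203; upper = 9.716.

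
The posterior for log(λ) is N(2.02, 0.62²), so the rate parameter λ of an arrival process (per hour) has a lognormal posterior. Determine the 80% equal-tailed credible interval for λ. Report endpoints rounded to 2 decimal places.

On the log scale the 80% interval is 2.02 ± 1.282 × 0.62 = [1.2254, 2.8146].
Exponentiate: [e^1.2254, e^2.8146] = [3.41, 16.69].

[3.41, 16.69]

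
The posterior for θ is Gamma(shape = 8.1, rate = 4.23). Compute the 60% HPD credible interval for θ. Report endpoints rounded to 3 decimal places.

[1.198, 2.273]

The posterior is unimodal and skewed, so the HPD interval has equal density at both endpoints and is the shortest 60% interval.
Solving f(1.198) = f(2.273) with F(2.273) − F(1.198) = 0.60 gives [1.198, 2.273].
For comparison, the equal-tailed interval is [1.338, 2.446]; the HPD is narrower and shifted toward the mode.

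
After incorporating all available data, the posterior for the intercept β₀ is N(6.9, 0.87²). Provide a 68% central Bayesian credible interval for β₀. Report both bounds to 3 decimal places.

The posterior is symmetric, so the 68% equal-tailed interval is β₀ = 6.9 ± z·0.87 with z = 0.994.
Half-width: 0.994 × 0.87 = 0.865.
6.9 − 0.865 = 6.035; 6.9 + 0.865 = 7.765.

[6.035, 7.765]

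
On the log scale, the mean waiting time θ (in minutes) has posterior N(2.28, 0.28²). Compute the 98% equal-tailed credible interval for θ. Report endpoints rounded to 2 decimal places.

[5.10, 18.75]

On the log scale the 98% interval is 2.28 ± 2.326 × 0.28 = [1.6286, 2.9314].
Exponentiate: [e^1.6286, e^2.9314] = [5.10, 18.75].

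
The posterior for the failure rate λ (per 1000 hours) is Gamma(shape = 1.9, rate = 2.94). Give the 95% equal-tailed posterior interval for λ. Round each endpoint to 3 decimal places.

[0.072, 1.836]

Posterior: Gamma(shape 1.9, rate 2.94).
Equal-tailed 95% interval: Gamma(1.9, 2.94) quantiles at 0.025 and 0.975.
Posterior mean ≈ 0.646, SD ≈ 0.469; a Normal approximation gives roughly [-0.273, 1.565].
Exact: lower = 0.072; upper = 1.836.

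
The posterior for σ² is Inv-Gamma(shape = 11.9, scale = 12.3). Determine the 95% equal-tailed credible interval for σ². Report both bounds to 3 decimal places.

Inverse-Gamma(11.9, 12.3) quantiles: F⁻¹(0.025) and F⁻¹(0.975).
Equivalently, 1/σ² ~ Gamma(11.9, rate = 12.3); invert its 0.975 and 0.025 quantiles.
Posterior mean ≈ 1.128, SD ≈ 0.359; a Normal approximation gives roughly [0.426, 1.831].
Exact: lower = 0.629; upper = 2.007.

[0.629, 2.007]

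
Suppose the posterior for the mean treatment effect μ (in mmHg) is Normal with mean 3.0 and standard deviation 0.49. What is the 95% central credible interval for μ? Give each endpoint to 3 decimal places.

The posterior is symmetric, so the 95% equal-tailed interval is μ = 3.0 ± z·0.49 with z = 1.960.
Half-width: 1.960 × 0.49 = 0.960.
3.0 − 0.960 = 2.040; 3.0 + 0.960 = 3.960.

[2.040, 3.960]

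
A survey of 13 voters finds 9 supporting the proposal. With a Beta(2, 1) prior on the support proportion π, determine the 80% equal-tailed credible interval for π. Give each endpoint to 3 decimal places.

Posterior: Beta(2+9, 1+4) = Beta(11, 5).
Equal-tailed 80% interval: the 0.1 and 0.9 quantiles of Beta(11, 5).
Posterior mean ≈ 0.688, SD ≈ 0.112; a Normal approximation gives roughly [0.543, 0.832].
Exact: F⁻¹(0.1) = 0.536; F⁻¹(0.9) = 0.828.

[0.536, 0.828]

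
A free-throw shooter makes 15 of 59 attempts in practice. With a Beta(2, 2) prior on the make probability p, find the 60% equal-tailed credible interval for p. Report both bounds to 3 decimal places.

[0.222, 0.316]

Posterior: Beta(2+15, 2+44) = Beta(17, 46).
Equal-tailed 60% interval: the 0.2 and 0.8 quantiles of Beta(17, 46).
Posterior mean ≈ 0.270, SD ≈ 0.055; a Normal approximation gives roughly [0.223, 0.317].
Exact: F⁻¹(0.2) = 0.222; F⁻¹(0.8) = 0.316.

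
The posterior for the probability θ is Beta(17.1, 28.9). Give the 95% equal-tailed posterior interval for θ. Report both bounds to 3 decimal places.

[0.240, 0.514]

Posterior: Beta(17.1, 28.9).
Equal-tailed 95% interval: the 0.025 and 0.975 quantiles of Beta(17.1, 28.9).
Posterior mean ≈ 0.372, SD ≈ 0.070; a Normal approximation gives roughly [0.234, 0.510].
Exact: F⁻¹(0.025) = 0.240; F⁻¹(0.975) = 0.514.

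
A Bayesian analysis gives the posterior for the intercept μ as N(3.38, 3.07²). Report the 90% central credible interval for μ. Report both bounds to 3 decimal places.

[-1.670, 8.430]

The posterior is symmetric, so the 90% equal-tailed interval is μ = 3.38 ± z·3.07 with z = 1.645.
Half-width: 1.645 × 3.07 = 5.050.
3.38 − 5.050 = -1.670; 3.38 + 5.050 = 8.430.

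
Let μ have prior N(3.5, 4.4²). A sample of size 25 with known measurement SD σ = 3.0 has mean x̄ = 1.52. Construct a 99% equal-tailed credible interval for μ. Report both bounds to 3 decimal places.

Posterior precision = 1/4.4² + 25/3.0² = 0.0517 + 2.7778 = 2.8294, so posterior SD = 0.5945.
Posterior mean = (3.5/4.4² + 25·1.52/3.0²) / 2.8294 = 1.5561.
Interval: 1.5561 ± 2.576 × 0.5945 → [0.025, 3.087].

[0.025, 3.087]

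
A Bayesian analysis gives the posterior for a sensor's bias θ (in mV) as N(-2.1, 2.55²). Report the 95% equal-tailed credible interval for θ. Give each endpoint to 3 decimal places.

[-7.098, 2.898]

The posterior is symmetric, so the 95% equal-tailed interval is θ = -2.1 ± z·2.55 with z = 1.960.
Half-width: 1.960 × 2.55 = 4.998.
-2.1 − 4.998 = -7.098; -2.1 + 4.998 = 2.898.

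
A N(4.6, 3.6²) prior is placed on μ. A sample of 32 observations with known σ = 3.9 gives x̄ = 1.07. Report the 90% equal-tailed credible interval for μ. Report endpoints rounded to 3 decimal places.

Posterior precision = 1/3.6² + 32/3.9² = 0.0772 + 2.1039 = 2.1810, so posterior SD = 0.6771.
Posterior mean = (4.6/3.6² + 32·1.07/3.9²) / 2.1810 = 1.1949.
Interval: 1.1949 ± 1.645 × 0.6771 → [0.081, 2.309].

[0.081, 2.309]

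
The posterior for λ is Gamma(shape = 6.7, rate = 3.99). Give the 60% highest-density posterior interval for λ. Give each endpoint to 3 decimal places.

The posterior is unimodal and skewed, so the HPD interval has equal density at both endpoints and is the shortest 60% interval.
Solving f(0.977) = f(2.002) with F(2.002) − F(0.977) = 0.60 gives [0.977, 2.002].
For comparison, the equal-tailed interval is [1.124, 2.187]; the HPD is narrower and shifted toward the mode.

[0.977, 2.002]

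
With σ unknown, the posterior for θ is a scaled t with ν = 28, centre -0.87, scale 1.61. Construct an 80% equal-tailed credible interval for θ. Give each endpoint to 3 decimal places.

The t_28 distribution is symmetric; the 80% interval is -0.87 ± t·1.61 with t_{0.9,28} = 1.313.
Half-width: 1.313 × 1.61 = 2.113.
-0.87 − 2.113 = -2.983; -0.87 + 2.113 = 1.243.

[-2.983, 1.243]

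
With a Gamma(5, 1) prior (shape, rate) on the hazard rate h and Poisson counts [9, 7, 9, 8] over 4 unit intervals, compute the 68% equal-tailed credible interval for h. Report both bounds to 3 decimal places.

[6.379, 8.820]

Posterior: Gamma(5+33, 1+4) = Gamma(38, 5) (shape, rate).
Equal-tailed 68% interval: Gamma(38, 5) quantiles at 0.16 and 0.84.
Posterior mean ≈ 7.600, SD ≈ 1.233; a Normal approximation gives roughly [6.374, 8.826].
Exact: lower = 6.379; upper = 8.820.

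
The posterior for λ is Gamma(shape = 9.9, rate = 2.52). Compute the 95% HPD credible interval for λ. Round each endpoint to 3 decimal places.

The posterior is unimodal and skewed, so the HPD interval has equal density at both endpoints and is the shortest 95% interval.
Solving f(1.676) = f(6.417) with F(6.417) − F(1.676) = 0.95 gives [1.676, 6.417].
For comparison, the equal-tailed interval is [1.876, 6.728]; the HPD is narrower and shifted toward the mode.

[1.676, 6.417]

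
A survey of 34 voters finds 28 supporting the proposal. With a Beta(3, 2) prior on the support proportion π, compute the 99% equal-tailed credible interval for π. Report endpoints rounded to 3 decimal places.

Posterior: Beta(3+28, 2+6) = Beta(31, 8).
Equal-tailed 99% interval: the 0.005 and 0.995 quantiles of Beta(31, 8).
Posterior mean ≈ 0.795, SD ≈ 0.064; a Normal approximation gives roughly [0.630, 0.959].
Exact: F⁻¹(0.005) = 0.607; F⁻¹(0.995) = 0.928.

[0.607, 0.928]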